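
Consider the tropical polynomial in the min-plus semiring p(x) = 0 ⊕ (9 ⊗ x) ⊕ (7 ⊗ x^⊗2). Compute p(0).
p(0) = 0

A tropical monomial a ⊗ x^⊗i evaluates to a + i · x. Evaluating each term at x = 0:
  Term 0 contributes 0 + 0 · 0 = 0
  Term 1 contributes 9 + 1 · 0 = 9
  Term 2 contributes 7 + 2 · 0 = 7
p(0) = ⊕ of these = min[0, 9, 7] = 0.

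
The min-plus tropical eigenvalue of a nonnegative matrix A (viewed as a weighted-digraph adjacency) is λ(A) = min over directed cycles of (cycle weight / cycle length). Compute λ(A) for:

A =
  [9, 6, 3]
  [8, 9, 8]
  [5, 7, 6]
λ(A) = 4

Enumerate directed cycles and compute their means (weight / length). Sample:
  cycle 0 → 0: weight = 9, length = 1, mean = 9/1 ≈ 9.000
  cycle 1 → 1: weight = 9, length = 1, mean = 9/1 ≈ 9.000
  cycle 2 → 2: weight = 6, length = 1, mean = 6/1 ≈ 6.000
  cycle 0 → 1 → 0: weight = 14, length = 2, mean = 14/2 ≈ 7.000
  cycle 0 → 2 → 0: weight = 8, length = 2, mean = 8/2 ≈ 4.000
  cycle 1 → 0 → 1: weight = 14, length = 2, mean = 14/2 ≈ 7.000
Minimum mean = 4.000, attained e.g. along the cycle 0 → 2 → 0 with weight 8 and length 2. So λ(A) = 8/2 = 4.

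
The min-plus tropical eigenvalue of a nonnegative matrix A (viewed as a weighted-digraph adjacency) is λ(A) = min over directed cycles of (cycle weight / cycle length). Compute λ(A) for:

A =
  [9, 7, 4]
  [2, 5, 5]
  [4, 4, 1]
λ(A) = 1

Enumerate directed cycles and compute their means (weight / length). Sample:
  cycle 0 → 0: weight = 9, length = 1, mean = 9/1 ≈ 9.000
  cycle 1 → 1: weight = 5, length = 1, mean = 5/1 ≈ 5.000
  cycle 2 → 2: weight = 1, length = 1, mean = 1/1 ≈ 1.000
  cycle 0 → 1 → 0: weight = 9, length = 2, mean = 9/2 ≈ 4.500
  cycle 0 → 2 → 0: weight = 8, length = 2, mean = 8/2 ≈ 4.000
  cycle 1 → 0 → 1: weight = 9, length = 2, mean = 9/2 ≈ 4.500
Minimum mean = 1.000, attained e.g. along the cycle 2 → 2 with weight 1 and length 1. So λ(A) = 1/1 = 1.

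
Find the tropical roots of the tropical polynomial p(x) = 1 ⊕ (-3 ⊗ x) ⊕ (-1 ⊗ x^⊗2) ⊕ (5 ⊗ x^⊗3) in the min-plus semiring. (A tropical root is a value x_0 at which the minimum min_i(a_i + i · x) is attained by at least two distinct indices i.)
Roots: {-6, -2, 4}

Each tropical root is a break point of the lower envelope of the lines y = a_i + i · x (there are 4 lines, with slopes 0, 1, ..., 3). Only the lines that attain the minimum somewhere contribute to roots; other lines are dominated. Here the surviving (envelope) indices are i = 3, i = 2, i = 1, i = 0.
Intersections between consecutive envelope lines give the roots: for adjacent envelope indices i < j the intersection is x = (a_i − a_j) / (j − i). Reading off the sorted break points: {-6, -2, 4}.
Verification: at each break x_0, at least two indices attain the minimum of min_i(a_i + i · x_0).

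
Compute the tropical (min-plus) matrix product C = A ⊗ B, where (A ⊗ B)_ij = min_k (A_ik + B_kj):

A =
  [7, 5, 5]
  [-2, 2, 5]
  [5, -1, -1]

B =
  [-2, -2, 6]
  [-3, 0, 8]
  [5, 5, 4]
A ⊗ B =
  [2, 5, 9]
  [-4, -4, 4]
  [-4, -1, 3]

Apply the min-plus product entry-by-entry:
  C[0][0] = min over k of (A[0][0] + B[0][0] = 7 + -2 = 5, A[0][1] + B[1][0] = 5 + -3 = 2, A[0][2] + B[2][0] = 5 + 5 = 10) = 2 (attained at k = 1)
  C[0][1] = min over k of (A[0][0] + B[0][1] = 7 + -2 = 5, A[0][1] + B[1][1] = 5 + 0 = 5, A[0][2] + B[2][1] = 5 + 5 = 10) = 5 (attained at k = 0)
  C[0][2] = min over k of (A[0][0] + B[0][2] = 7 + 6 = 13, A[0][1] + B[1][2] = 5 + 8 = 13, A[0][2] + B[2][2] = 5 + 4 = 9) = 9 (attained at k = 2)
  C[1][0] = min over k of (A[1][0] + B[0][0] = -2 + -2 = -4, A[1][1] + B[1][0] = 2 + -3 = -1, A[1][2] + B[2][0] = 5 + 5 = 10) = -4 (attained at k = 0)
  C[1][1] = min over k of (A[1][0] + B[0][1] = -2 + -2 = -4, A[1][1] + B[1][1] = 2 + 0 = 2, A[1][2] + B[2][1] = 5 + 5 = 10) = -4 (attained at k = 0)
  C[1][2] = min over k of (A[1][0] + B[0][2] = -2 + 6 = 4, A[1][1] + B[1][2] = 2 + 8 = 10, A[1][2] + B[2][2] = 5 + 4 = 9) = 4 (attained at k = 0)
  C[2][0] = min over k of (A[2][0] + B[0][0] = 5 + -2 = 3, A[2][1] + B[1][0] = -1 + -3 = -4, A[2][2] + B[2][0] = -1 + 5 = 4) = -4 (attained at k = 1)
  C[2][1] = min over k of (A[2][0] + B[0][1] = 5 + -2 = 3, A[2][1] + B[1][1] = -1 + 0 = -1, A[2][2] + B[2][1] = -1 + 5 = 4) = -1 (attained at k = 1)
  C[2][2] = min over k of (A[2][0] + B[0][2] = 5 + 6 = 11, A[2][1] + B[1][2] = -1 + 8 = 7, A[2][2] + B[2][2] = -1 + 4 = 3) = 3 (attained at k = 2)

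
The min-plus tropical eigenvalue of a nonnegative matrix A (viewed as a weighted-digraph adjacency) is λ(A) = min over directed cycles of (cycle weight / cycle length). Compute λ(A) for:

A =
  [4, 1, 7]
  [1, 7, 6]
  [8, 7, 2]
λ(A) = 1

Enumerate directed cycles and compute their means (weight / length). Sample:
  cycle 0 → 0: weight = 4, length = 1, mean = 4/1 ≈ 4.000
  cycle 1 → 1: weight = 7, length = 1, mean = 7/1 ≈ 7.000
  cycle 2 → 2: weight = 2, length = 1, mean = 2/1 ≈ 2.000
  cycle 0 → 1 → 0: weight = 2, length = 2, mean = 2/2 ≈ 1.000
  cycle 0 → 2 → 0: weight = 15, length = 2, mean = 15/2 ≈ 7.500
  cycle 1 → 0 → 1: weight = 2, length = 2, mean = 2/2 ≈ 1.000
Minimum mean = 1.000, attained e.g. along the cycle 0 → 1 → 0 with weight 2 and length 2. So λ(A) = 2/2 = 1.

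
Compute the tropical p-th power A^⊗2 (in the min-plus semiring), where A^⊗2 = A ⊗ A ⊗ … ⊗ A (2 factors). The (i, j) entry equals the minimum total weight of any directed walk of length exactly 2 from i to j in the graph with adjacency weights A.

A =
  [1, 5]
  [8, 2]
A^⊗2 =
  [2, 6]
  [9, 4]

Each entry (A^⊗2)_ij equals the minimum over all length-2 walks i = v_0 → v_1 → … → v_2 = j of Σ_t A[v_t][v_{t+1}]. For example, for (i, j) = (0, 1) we minimise over 2 possible intermediate vertex sequences; the minimum is 6, attained along the walk 0 → 0 → 1.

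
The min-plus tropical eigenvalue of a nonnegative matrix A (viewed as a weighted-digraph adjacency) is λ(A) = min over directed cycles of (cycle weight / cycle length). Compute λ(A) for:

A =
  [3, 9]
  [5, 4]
λ(A) = 3

Enumerate directed cycles and compute their means (weight / length). Sample:
  cycle 0 → 0: weight = 3, length = 1, mean = 3/1 ≈ 3.000
  cycle 1 → 1: weight = 4, length = 1, mean = 4/1 ≈ 4.000
  cycle 0 → 1 → 0: weight = 14, length = 2, mean = 14/2 ≈ 7.000
  cycle 1 → 0 → 1: weight = 14, length = 2, mean = 14/2 ≈ 7.000
Minimum mean = 3.000, attained e.g. along the cycle 0 → 0 with weight 3 and length 1. So λ(A) = 3/1 = 3.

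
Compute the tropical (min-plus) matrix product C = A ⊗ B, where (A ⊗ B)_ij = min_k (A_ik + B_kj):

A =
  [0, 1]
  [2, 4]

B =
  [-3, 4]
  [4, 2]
A ⊗ B =
  [-3, 3]
  [-1, 6]

Apply the min-plus product entry-by-entry:
  C[0][0] = min over k of (A[0][0] + B[0][0] = 0 + -3 = -3, A[0][1] + B[1][0] = 1 + 4 = 5) = -3 (attained at k = 0)
  C[0][1] = min over k of (A[0][0] + B[0][1] = 0 + 4 = 4, A[0][1] + B[1][1] = 1 + 2 = 3) = 3 (attained at k = 1)
  C[1][0] = min over k of (A[1][0] + B[0][0] = 2 + -3 = -1, A[1][1] + B[1][0] = 4 + 4 = 8) = -1 (attained at k = 0)
  C[1][1] = min over k of (A[1][0] + B[0][1] = 2 + 4 = 6, A[1][1] + B[1][1] = 4 + 2 = 6) = 6 (attained at k = 0)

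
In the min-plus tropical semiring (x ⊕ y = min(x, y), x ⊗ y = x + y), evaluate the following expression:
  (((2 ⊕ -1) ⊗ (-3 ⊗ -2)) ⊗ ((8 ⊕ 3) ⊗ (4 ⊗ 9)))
(((2 ⊕ -1) ⊗ (-3 ⊗ -2)) ⊗ ((8 ⊕ 3) ⊗ (4 ⊗ 9))) = 10

Expand innermost to outermost. Recall ⊕ takes the minimum of its arguments and ⊗ takes their sum. Working out the expression (((2 ⊕ -1) ⊗ (-3 ⊗ -2)) ⊗ ((8 ⊕ 3) ⊗ (4 ⊗ 9))) gives 10.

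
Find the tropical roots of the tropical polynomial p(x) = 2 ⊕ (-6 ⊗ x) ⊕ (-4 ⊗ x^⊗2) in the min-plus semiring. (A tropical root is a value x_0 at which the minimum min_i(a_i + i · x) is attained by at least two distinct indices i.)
Roots: {-2, 8}

Each tropical root is a break point of the lower envelope of the lines y = a_i + i · x (there are 3 lines, with slopes 0, 1, ..., 2). Only the lines that attain the minimum somewhere contribute to roots; other lines are dominated. Here the surviving (envelope) indices are i = 2, i = 1, i = 0.
Intersections between consecutive envelope lines give the roots: for adjacent envelope indices i < j the intersection is x = (a_i − a_j) / (j − i). Reading off the sorted break points: {-2, 8}.
Verification: at each break x_0, at least two indices attain the minimum of min_i(a_i + i · x_0).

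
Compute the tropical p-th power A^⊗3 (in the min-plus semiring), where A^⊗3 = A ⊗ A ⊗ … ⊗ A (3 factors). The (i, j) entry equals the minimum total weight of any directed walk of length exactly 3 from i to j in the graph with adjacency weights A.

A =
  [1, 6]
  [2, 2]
A^⊗3 =
  [3, 8]
  [4, 6]

Each entry (A^⊗3)_ij equals the minimum over all length-3 walks i = v_0 → v_1 → … → v_3 = j of Σ_t A[v_t][v_{t+1}]. For example, for (i, j) = (0, 1) we minimise over 4 possible intermediate vertex sequences; the minimum is 8, attained along the walk 0 → 0 → 0 → 1.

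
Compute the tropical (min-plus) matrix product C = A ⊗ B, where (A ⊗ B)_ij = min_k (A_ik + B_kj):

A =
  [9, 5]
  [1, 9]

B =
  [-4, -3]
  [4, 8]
A ⊗ B =
  [5, 6]
  [-3, -2]

Apply the min-plus product entry-by-entry:
  C[0][0] = min over k of (A[0][0] + B[0][0] = 9 + -4 = 5, A[0][1] + B[1][0] = 5 + 4 = 9) = 5 (attained at k = 0)
  C[0][1] = min over k of (A[0][0] + B[0][1] = 9 + -3 = 6, A[0][1] + B[1][1] = 5 + 8 = 13) = 6 (attained at k = 0)
  C[1][0] = min over k of (A[1][0] + B[0][0] = 1 + -4 = -3, A[1][1] + B[1][0] = 9 + 4 = 13) = -3 (attained at k = 0)
  C[1][1] = min over k of (A[1][0] + B[0][1] = 1 + -3 = -2, A[1][1] + B[1][1] = 9 + 8 = 17) = -2 (attained at k = 0)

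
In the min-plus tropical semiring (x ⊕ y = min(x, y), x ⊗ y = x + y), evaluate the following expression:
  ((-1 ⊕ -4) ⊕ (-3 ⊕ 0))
((-1 ⊕ -4) ⊕ (-3 ⊕ 0)) = -4

Expand innermost to outermost. Recall ⊕ takes the minimum of its arguments and ⊗ takes their sum. Working out the expression ((-1 ⊕ -4) ⊕ (-3 ⊕ 0)) gives -4.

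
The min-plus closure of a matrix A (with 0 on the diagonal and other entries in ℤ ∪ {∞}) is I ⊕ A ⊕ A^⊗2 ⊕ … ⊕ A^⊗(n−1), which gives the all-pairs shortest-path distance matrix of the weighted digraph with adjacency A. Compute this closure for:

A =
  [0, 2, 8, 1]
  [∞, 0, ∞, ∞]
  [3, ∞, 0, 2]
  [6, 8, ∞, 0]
Closure =
  [0, 2, 8, 1]
  [∞, 0, ∞, ∞]
  [3, 5, 0, 2]
  [6, 8, 14, 0]

This is the Floyd-Warshall all-pairs shortest-path computation. For each intermediate vertex k = 0, 1, …, 3, update dist[i][j] ← min(dist[i][j], dist[i][k] + dist[k][j]). The final matrix gives, for each (i, j), the minimum total weight of any directed path from i to j (possibly empty when i = j).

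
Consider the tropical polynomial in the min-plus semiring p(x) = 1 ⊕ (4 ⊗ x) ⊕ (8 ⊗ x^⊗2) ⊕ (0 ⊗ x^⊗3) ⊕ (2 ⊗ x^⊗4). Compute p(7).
p(7) = 1

A tropical monomial a ⊗ x^⊗i evaluates to a + i · x. Evaluating each term at x = 7:
  Term 0 contributes 1 + 0 · 7 = 1
  Term 1 contributes 4 + 1 · 7 = 11
  Term 2 contributes 8 + 2 · 7 = 22
  Term 3 contributes 0 + 3 · 7 = 21
  Term 4 contributes 2 + 4 · 7 = 30
p(7) = ⊕ of these = min[1, 11, 22, 21, 30] = 1.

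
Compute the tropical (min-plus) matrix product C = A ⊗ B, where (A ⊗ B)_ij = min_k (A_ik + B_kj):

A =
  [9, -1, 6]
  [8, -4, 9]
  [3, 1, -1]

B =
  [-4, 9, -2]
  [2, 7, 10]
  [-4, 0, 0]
A ⊗ B =
  [1, 6, 6]
  [-2, 3, 6]
  [-5, -1, -1]

Apply the min-plus product entry-by-entry:
  C[0][0] = min over k of (A[0][0] + B[0][0] = 9 + -4 = 5, A[0][1] + B[1][0] = -1 + 2 = 1, A[0][2] + B[2][0] = 6 + -4 = 2) = 1 (attained at k = 1)
  C[0][1] = min over k of (A[0][0] + B[0][1] = 9 + 9 = 18, A[0][1] + B[1][1] = -1 + 7 = 6, A[0][2] + B[2][1] = 6 + 0 = 6) = 6 (attained at k = 1)
  C[0][2] = min over k of (A[0][0] + B[0][2] = 9 + -2 = 7, A[0][1] + B[1][2] = -1 + 10 = 9, A[0][2] + B[2][2] = 6 + 0 = 6) = 6 (attained at k = 2)
  C[1][0] = min over k of (A[1][0] + B[0][0] = 8 + -4 = 4, A[1][1] + B[1][0] = -4 + 2 = -2, A[1][2] + B[2][0] = 9 + -4 = 5) = -2 (attained at k = 1)
  C[1][1] = min over k of (A[1][0] + B[0][1] = 8 + 9 = 17, A[1][1] + B[1][1] = -4 + 7 = 3, A[1][2] + B[2][1] = 9 + 0 = 9) = 3 (attained at k = 1)
  C[1][2] = min over k of (A[1][0] + B[0][2] = 8 + -2 = 6, A[1][1] + B[1][2] = -4 + 10 = 6, A[1][2] + B[2][2] = 9 + 0 = 9) = 6 (attained at k = 0)
  C[2][0] = min over k of (A[2][0] + B[0][0] = 3 + -4 = -1, A[2][1] + B[1][0] = 1 + 2 = 3, A[2][2] + B[2][0] = -1 + -4 = -5) = -5 (attained at k = 2)
  C[2][1] = min over k of (A[2][0] + B[0][1] = 3 + 9 = 12, A[2][1] + B[1][1] = 1 + 7 = 8, A[2][2] + B[2][1] = -1 + 0 = -1) = -1 (attained at k = 2)
  C[2][2] = min over k of (A[2][0] + B[0][2] = 3 + -2 = 1, A[2][1] + B[1][2] = 1 + 10 = 11, A[2][2] + B[2][2] = -1 + 0 = -1) = -1 (attained at k = 2)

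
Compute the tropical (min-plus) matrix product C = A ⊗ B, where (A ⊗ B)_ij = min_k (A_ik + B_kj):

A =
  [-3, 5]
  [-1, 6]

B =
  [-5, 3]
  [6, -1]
A ⊗ B =
  [-8, 0]
  [-6, 2]

Apply the min-plus product entry-by-entry:
  C[0][0] = min over k of (A[0][0] + B[0][0] = -3 + -5 = -8, A[0][1] + B[1][0] = 5 + 6 = 11) = -8 (attained at k = 0)
  C[0][1] = min over k of (A[0][0] + B[0][1] = -3 + 3 = 0, A[0][1] + B[1][1] = 5 + -1 = 4) = 0 (attained at k = 0)
  C[1][0] = min over k of (A[1][0] + B[0][0] = -1 + -5 = -6, A[1][1] + B[1][0] = 6 + 6 = 12) = -6 (attained at k = 0)
  C[1][1] = min over k of (A[1][0] + B[0][1] = -1 + 3 = 2, A[1][1] + B[1][1] = 6 + -1 = 5) = 2 (attained at k = 0)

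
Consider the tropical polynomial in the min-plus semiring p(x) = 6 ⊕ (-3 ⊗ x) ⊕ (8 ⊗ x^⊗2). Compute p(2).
p(2) = -1

A tropical monomial a ⊗ x^⊗i evaluates to a + i · x. Evaluating each term at x = 2:
  Term 0 contributes 6 + 0 · 2 = 6
  Term 1 contributes -3 + 1 · 2 = -1
  Term 2 contributes 8 + 2 · 2 = 12
p(2) = ⊕ of these = min[6, -1, 12] = -1.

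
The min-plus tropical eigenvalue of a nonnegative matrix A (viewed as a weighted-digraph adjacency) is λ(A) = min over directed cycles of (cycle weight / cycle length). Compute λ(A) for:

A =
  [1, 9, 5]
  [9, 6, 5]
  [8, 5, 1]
λ(A) = 1

Enumerate directed cycles and compute their means (weight / length). Sample:
  cycle 0 → 0: weight = 1, length = 1, mean = 1/1 ≈ 1.000
  cycle 1 → 1: weight = 6, length = 1, mean = 6/1 ≈ 6.000
  cycle 2 → 2: weight = 1, length = 1, mean = 1/1 ≈ 1.000
  cycle 0 → 1 → 0: weight = 18, length = 2, mean = 18/2 ≈ 9.000
  cycle 0 → 2 → 0: weight = 13, length = 2, mean = 13/2 ≈ 6.500
  cycle 1 → 0 → 1: weight = 18, length = 2, mean = 18/2 ≈ 9.000
Minimum mean = 1.000, attained e.g. along the cycle 0 → 0 with weight 1 and length 1. So λ(A) = 1/1 = 1.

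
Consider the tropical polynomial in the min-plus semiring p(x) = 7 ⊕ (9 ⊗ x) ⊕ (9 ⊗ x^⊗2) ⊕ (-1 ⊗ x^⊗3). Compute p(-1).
p(-1) = -4

A tropical monomial a ⊗ x^⊗i evaluates to a + i · x. Evaluating each term at x = -1:
  Term 0 contributes 7 + 0 · -1 = 7
  Term 1 contributes 9 + 1 · -1 = 8
  Term 2 contributes 9 + 2 · -1 = 7
  Term 3 contributes -1 + 3 · -1 = -4
p(-1) = ⊕ of these = min[7, 8, 7, -4] = -4.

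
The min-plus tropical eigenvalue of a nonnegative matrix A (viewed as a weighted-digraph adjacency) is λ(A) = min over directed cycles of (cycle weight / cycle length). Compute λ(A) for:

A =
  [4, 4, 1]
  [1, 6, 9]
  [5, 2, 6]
λ(A) = 4/3

Enumerate directed cycles and compute their means (weight / length). Sample:
  cycle 0 → 0: weight = 4, length = 1, mean = 4/1 ≈ 4.000
  cycle 1 → 1: weight = 6, length = 1, mean = 6/1 ≈ 6.000
  cycle 2 → 2: weight = 6, length = 1, mean = 6/1 ≈ 6.000
  cycle 0 → 1 → 0: weight = 5, length = 2, mean = 5/2 ≈ 2.500
  cycle 0 → 2 → 0: weight = 6, length = 2, mean = 6/2 ≈ 3.000
  cycle 1 → 0 → 1: weight = 5, length = 2, mean = 5/2 ≈ 2.500
Minimum mean = 1.333, attained e.g. along the cycle 0 → 2 → 1 → 0 with weight 4 and length 3. So λ(A) = 4/3 = 4/3.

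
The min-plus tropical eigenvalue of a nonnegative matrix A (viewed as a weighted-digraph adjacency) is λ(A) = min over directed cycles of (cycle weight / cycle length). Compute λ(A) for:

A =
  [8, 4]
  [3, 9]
λ(A) = 7/2

Enumerate directed cycles and compute their means (weight / length). Sample:
  cycle 0 → 0: weight = 8, length = 1, mean = 8/1 ≈ 8.000
  cycle 1 → 1: weight = 9, length = 1, mean = 9/1 ≈ 9.000
  cycle 0 → 1 → 0: weight = 7, length = 2, mean = 7/2 ≈ 3.500
  cycle 1 → 0 → 1: weight = 7, length = 2, mean = 7/2 ≈ 3.500
Minimum mean = 3.500, attained e.g. along the cycle 0 → 1 → 0 with weight 7 and length 2. So λ(A) = 7/2 = 7/2.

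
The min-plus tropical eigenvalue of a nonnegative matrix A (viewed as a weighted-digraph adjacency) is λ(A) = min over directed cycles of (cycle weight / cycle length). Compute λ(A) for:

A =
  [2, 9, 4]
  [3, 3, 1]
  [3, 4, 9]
λ(A) = 2

Enumerate directed cycles and compute their means (weight / length). Sample:
  cycle 0 → 0: weight = 2, length = 1, mean = 2/1 ≈ 2.000
  cycle 1 → 1: weight = 3, length = 1, mean = 3/1 ≈ 3.000
  cycle 2 → 2: weight = 9, length = 1, mean = 9/1 ≈ 9.000
  cycle 0 → 1 → 0: weight = 12, length = 2, mean = 12/2 ≈ 6.000
  cycle 0 → 2 → 0: weight = 7, length = 2, mean = 7/2 ≈ 3.500
  cycle 1 → 0 → 1: weight = 12, length = 2, mean = 12/2 ≈ 6.000
Minimum mean = 2.000, attained e.g. along the cycle 0 → 0 with weight 2 and length 1. So λ(A) = 2/1 = 2.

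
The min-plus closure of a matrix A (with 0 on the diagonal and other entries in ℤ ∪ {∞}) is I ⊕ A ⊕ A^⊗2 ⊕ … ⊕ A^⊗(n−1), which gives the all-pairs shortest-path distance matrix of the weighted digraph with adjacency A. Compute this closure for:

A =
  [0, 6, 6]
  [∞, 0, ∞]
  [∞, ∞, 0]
Closure =
  [0, 6, 6]
  [∞, 0, ∞]
  [∞, ∞, 0]

This is the Floyd-Warshall all-pairs shortest-path computation. For each intermediate vertex k = 0, 1, …, 2, update dist[i][j] ← min(dist[i][j], dist[i][k] + dist[k][j]). The final matrix gives, for each (i, j), the minimum total weight of any directed path from i to j (possibly empty when i = j).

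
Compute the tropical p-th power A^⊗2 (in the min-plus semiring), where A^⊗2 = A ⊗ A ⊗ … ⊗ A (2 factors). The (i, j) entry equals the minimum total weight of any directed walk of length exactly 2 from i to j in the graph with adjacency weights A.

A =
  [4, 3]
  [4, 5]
A^⊗2 =
  [7, 7]
  [8, 7]

Each entry (A^⊗2)_ij equals the minimum over all length-2 walks i = v_0 → v_1 → … → v_2 = j of Σ_t A[v_t][v_{t+1}]. For example, for (i, j) = (0, 1) we minimise over 2 possible intermediate vertex sequences; the minimum is 7, attained along the walk 0 → 0 → 1.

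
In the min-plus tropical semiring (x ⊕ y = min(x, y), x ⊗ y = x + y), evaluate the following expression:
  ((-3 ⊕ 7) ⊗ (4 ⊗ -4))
((-3 ⊕ 7) ⊗ (4 ⊗ -4)) = -3

Expand innermost to outermost. Recall ⊕ takes the minimum of its arguments and ⊗ takes their sum. Working out the expression ((-3 ⊕ 7) ⊗ (4 ⊗ -4)) gives -3.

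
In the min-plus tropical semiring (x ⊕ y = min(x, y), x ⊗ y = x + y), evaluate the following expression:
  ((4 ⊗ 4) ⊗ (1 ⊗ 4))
((4 ⊗ 4) ⊗ (1 ⊗ 4)) = 13

Expand innermost to outermost. Recall ⊕ takes the minimum of its arguments and ⊗ takes their sum. Working out the expression ((4 ⊗ 4) ⊗ (1 ⊗ 4)) gives 13.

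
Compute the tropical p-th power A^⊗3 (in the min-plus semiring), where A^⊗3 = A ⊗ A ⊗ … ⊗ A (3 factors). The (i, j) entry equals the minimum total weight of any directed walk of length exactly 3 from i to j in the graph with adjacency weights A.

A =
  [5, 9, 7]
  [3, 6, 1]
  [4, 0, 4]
A^⊗3 =
  [10, 10, 8]
  [4, 5, 2]
  [5, 1, 5]

Each entry (A^⊗3)_ij equals the minimum over all length-3 walks i = v_0 → v_1 → … → v_3 = j of Σ_t A[v_t][v_{t+1}]. For example, for (i, j) = (0, 2) we minimise over 9 possible intermediate vertex sequences; the minimum is 8, attained along the walk 0 → 2 → 1 → 2.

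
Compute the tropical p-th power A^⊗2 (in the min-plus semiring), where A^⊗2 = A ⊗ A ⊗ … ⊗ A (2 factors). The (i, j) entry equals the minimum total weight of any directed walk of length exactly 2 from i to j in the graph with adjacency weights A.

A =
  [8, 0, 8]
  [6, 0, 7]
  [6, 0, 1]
A^⊗2 =
  [6, 0, 7]
  [6, 0, 7]
  [6, 0, 2]

Each entry (A^⊗2)_ij equals the minimum over all length-2 walks i = v_0 → v_1 → … → v_2 = j of Σ_t A[v_t][v_{t+1}]. For example, for (i, j) = (0, 2) we minimise over 3 possible intermediate vertex sequences; the minimum is 7, attained along the walk 0 → 1 → 2.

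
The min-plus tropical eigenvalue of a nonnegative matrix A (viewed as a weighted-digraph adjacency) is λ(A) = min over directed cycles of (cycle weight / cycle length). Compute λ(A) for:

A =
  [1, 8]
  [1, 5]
λ(A) = 1

Enumerate directed cycles and compute their means (weight / length). Sample:
  cycle 0 → 0: weight = 1, length = 1, mean = 1/1 ≈ 1.000
  cycle 1 → 1: weight = 5, length = 1, mean = 5/1 ≈ 5.000
  cycle 0 → 1 → 0: weight = 9, length = 2, mean = 9/2 ≈ 4.500
  cycle 1 → 0 → 1: weight = 9, length = 2, mean = 9/2 ≈ 4.500
Minimum mean = 1.000, attained e.g. along the cycle 0 → 0 with weight 1 and length 1. So λ(A) = 1/1 = 1.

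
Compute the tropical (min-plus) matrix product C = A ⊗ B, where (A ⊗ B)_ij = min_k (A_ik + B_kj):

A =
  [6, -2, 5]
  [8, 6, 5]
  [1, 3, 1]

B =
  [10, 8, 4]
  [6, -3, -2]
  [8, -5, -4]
A ⊗ B =
  [4, -5, -4]
  [12, 0, 1]
  [9, -4, -3]

Apply the min-plus product entry-by-entry:
  C[0][0] = min over k of (A[0][0] + B[0][0] = 6 + 10 = 16, A[0][1] + B[1][0] = -2 + 6 = 4, A[0][2] + B[2][0] = 5 + 8 = 13) = 4 (attained at k = 1)
  C[0][1] = min over k of (A[0][0] + B[0][1] = 6 + 8 = 14, A[0][1] + B[1][1] = -2 + -3 = -5, A[0][2] + B[2][1] = 5 + -5 = 0) = -5 (attained at k = 1)
  C[0][2] = min over k of (A[0][0] + B[0][2] = 6 + 4 = 10, A[0][1] + B[1][2] = -2 + -2 = -4, A[0][2] + B[2][2] = 5 + -4 = 1) = -4 (attained at k = 1)
  C[1][0] = min over k of (A[1][0] + B[0][0] = 8 + 10 = 18, A[1][1] + B[1][0] = 6 + 6 = 12, A[1][2] + B[2][0] = 5 + 8 = 13) = 12 (attained at k = 1)
  C[1][1] = min over k of (A[1][0] + B[0][1] = 8 + 8 = 16, A[1][1] + B[1][1] = 6 + -3 = 3, A[1][2] + B[2][1] = 5 + -5 = 0) = 0 (attained at k = 2)
  C[1][2] = min over k of (A[1][0] + B[0][2] = 8 + 4 = 12, A[1][1] + B[1][2] = 6 + -2 = 4, A[1][2] + B[2][2] = 5 + -4 = 1) = 1 (attained at k = 2)
  C[2][0] = min over k of (A[2][0] + B[0][0] = 1 + 10 = 11, A[2][1] + B[1][0] = 3 + 6 = 9, A[2][2] + B[2][0] = 1 + 8 = 9) = 9 (attained at k = 1)
  C[2][1] = min over k of (A[2][0] + B[0][1] = 1 + 8 = 9, A[2][1] + B[1][1] = 3 + -3 = 0, A[2][2] + B[2][1] = 1 + -5 = -4) = -4 (attained at k = 2)
  C[2][2] = min over k of (A[2][0] + B[0][2] = 1 + 4 = 5, A[2][1] + B[1][2] = 3 + -2 = 1, A[2][2] + B[2][2] = 1 + -4 = -3) = -3 (attained at k = 2)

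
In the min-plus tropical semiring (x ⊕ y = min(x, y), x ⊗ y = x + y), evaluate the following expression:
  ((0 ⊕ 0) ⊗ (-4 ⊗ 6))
((0 ⊕ 0) ⊗ (-4 ⊗ 6)) = 2

Expand innermost to outermost. Recall ⊕ takes the minimum of its arguments and ⊗ takes their sum. Working out the expression ((0 ⊕ 0) ⊗ (-4 ⊗ 6)) gives 2.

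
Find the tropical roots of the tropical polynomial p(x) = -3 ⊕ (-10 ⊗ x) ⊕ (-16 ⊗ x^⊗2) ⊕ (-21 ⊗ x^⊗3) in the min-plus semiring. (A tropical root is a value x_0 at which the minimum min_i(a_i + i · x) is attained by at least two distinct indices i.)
Roots: {5, 6, 7}

Each tropical root is a break point of the lower envelope of the lines y = a_i + i · x (there are 4 lines, with slopes 0, 1, ..., 3). Only the lines that attain the minimum somewhere contribute to roots; other lines are dominated. Here the surviving (envelope) indices are i = 3, i = 2, i = 1, i = 0.
Intersections between consecutive envelope lines give the roots: for adjacent envelope indices i < j the intersection is x = (a_i − a_j) / (j − i). Reading off the sorted break points: {5, 6, 7}.
Verification: at each break x_0, at least two indices attain the minimum of min_i(a_i + i · x_0).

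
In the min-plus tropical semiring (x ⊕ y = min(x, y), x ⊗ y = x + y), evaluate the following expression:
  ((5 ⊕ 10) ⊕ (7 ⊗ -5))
((5 ⊕ 10) ⊕ (7 ⊗ -5)) = 2

Expand innermost to outermost. Recall ⊕ takes the minimum of its arguments and ⊗ takes their sum. Working out the expression ((5 ⊕ 10) ⊕ (7 ⊗ -5)) gives 2.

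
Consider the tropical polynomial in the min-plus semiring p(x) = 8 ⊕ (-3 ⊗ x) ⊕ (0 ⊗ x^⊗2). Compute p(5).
p(5) = 2

A tropical monomial a ⊗ x^⊗i evaluates to a + i · x. Evaluating each term at x = 5:
  Term 0 contributes 8 + 0 · 5 = 8
  Term 1 contributes -3 + 1 · 5 = 2
  Term 2 contributes 0 + 2 · 5 = 10
p(5) = ⊕ of these = min[8, 2, 10] = 2.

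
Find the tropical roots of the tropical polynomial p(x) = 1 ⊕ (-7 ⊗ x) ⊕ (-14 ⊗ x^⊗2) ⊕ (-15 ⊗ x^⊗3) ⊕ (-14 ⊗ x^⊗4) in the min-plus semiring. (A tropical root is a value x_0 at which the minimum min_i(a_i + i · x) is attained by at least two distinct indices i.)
Roots: {-1, 1, 7, 8}

Each tropical root is a break point of the lower envelope of the lines y = a_i + i · x (there are 5 lines, with slopes 0, 1, ..., 4). Only the lines that attain the minimum somewhere contribute to roots; other lines are dominated. Here the surviving (envelope) indices are i = 4, i = 3, i = 2, i = 1, i = 0.
Intersections between consecutive envelope lines give the roots: for adjacent envelope indices i < j the intersection is x = (a_i − a_j) / (j − i). Reading off the sorted break points: {-1, 1, 7, 8}.
Verification: at each break x_0, at least two indices attain the minimum of min_i(a_i + i · x_0).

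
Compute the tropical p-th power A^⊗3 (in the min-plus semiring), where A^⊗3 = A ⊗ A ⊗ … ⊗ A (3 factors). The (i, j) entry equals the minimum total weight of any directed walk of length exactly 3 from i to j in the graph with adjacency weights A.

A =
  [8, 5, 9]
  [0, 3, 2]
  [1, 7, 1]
A^⊗3 =
  [8, 10, 8]
  [4, 8, 4]
  [3, 7, 3]

Each entry (A^⊗3)_ij equals the minimum over all length-3 walks i = v_0 → v_1 → … → v_3 = j of Σ_t A[v_t][v_{t+1}]. For example, for (i, j) = (0, 2) we minimise over 9 possible intermediate vertex sequences; the minimum is 8, attained along the walk 0 → 1 → 2 → 2.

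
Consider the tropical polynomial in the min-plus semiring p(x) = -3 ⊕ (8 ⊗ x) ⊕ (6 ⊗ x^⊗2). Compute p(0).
p(0) = -3

A tropical monomial a ⊗ x^⊗i evaluates to a + i · x. Evaluating each term at x = 0:
  Term 0 contributes -3 + 0 · 0 = -3
  Term 1 contributes 8 + 1 · 0 = 8
  Term 2 contributes 6 + 2 · 0 = 6
p(0) = ⊕ of these = min[-3, 8, 6] = -3.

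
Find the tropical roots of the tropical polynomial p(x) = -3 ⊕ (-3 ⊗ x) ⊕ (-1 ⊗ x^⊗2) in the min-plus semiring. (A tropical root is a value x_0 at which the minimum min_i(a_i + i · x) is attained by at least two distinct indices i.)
Roots: {-2, 0}

Each tropical root is a break point of the lower envelope of the lines y = a_i + i · x (there are 3 lines, with slopes 0, 1, ..., 2). Only the lines that attain the minimum somewhere contribute to roots; other lines are dominated. Here the surviving (envelope) indices are i = 2, i = 1, i = 0.
Intersections between consecutive envelope lines give the roots: for adjacent envelope indices i < j the intersection is x = (a_i − a_j) / (j − i). Reading off the sorted break points: {-2, 0}.
Verification: at each break x_0, at least two indices attain the minimum of min_i(a_i + i · x_0).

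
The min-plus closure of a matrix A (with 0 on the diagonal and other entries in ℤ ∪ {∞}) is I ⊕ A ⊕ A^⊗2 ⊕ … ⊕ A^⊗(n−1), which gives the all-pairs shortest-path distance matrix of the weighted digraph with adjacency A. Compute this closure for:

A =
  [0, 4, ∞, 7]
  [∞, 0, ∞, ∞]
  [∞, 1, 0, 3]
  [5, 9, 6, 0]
Closure =
  [0, 4, 13, 7]
  [∞, 0, ∞, ∞]
  [8, 1, 0, 3]
  [5, 7, 6, 0]

This is the Floyd-Warshall all-pairs shortest-path computation. For each intermediate vertex k = 0, 1, …, 3, update dist[i][j] ← min(dist[i][j], dist[i][k] + dist[k][j]). The final matrix gives, for each (i, j), the minimum total weight of any directed path from i to j (possibly empty when i = j).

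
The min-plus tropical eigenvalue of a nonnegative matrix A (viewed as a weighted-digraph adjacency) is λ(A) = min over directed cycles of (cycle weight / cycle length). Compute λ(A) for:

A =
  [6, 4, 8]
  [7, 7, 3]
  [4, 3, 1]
λ(A) = 1

Enumerate directed cycles and compute their means (weight / length). Sample:
  cycle 0 → 0: weight = 6, length = 1, mean = 6/1 ≈ 6.000
  cycle 1 → 1: weight = 7, length = 1, mean = 7/1 ≈ 7.000
  cycle 2 → 2: weight = 1, length = 1, mean = 1/1 ≈ 1.000
  cycle 0 → 1 → 0: weight = 11, length = 2, mean = 11/2 ≈ 5.500
  cycle 0 → 2 → 0: weight = 12, length = 2, mean = 12/2 ≈ 6.000
  cycle 1 → 0 → 1: weight = 11, length = 2, mean = 11/2 ≈ 5.500
Minimum mean = 1.000, attained e.g. along the cycle 2 → 2 with weight 1 and length 1. So λ(A) = 1/1 = 1.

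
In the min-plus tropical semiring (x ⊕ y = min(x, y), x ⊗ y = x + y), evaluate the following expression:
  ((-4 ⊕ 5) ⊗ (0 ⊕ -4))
((-4 ⊕ 5) ⊗ (0 ⊕ -4)) = -8

Expand innermost to outermost. Recall ⊕ takes the minimum of its arguments and ⊗ takes their sum. Working out the expression ((-4 ⊕ 5) ⊗ (0 ⊕ -4)) gives -8.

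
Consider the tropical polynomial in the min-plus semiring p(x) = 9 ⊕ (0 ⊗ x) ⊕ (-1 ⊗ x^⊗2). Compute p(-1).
p(-1) = -3

A tropical monomial a ⊗ x^⊗i evaluates to a + i · x. Evaluating each term at x = -1:
  Term 0 contributes 9 + 0 · -1 = 9
  Term 1 contributes 0 + 1 · -1 = -1
  Term 2 contributes -1 + 2 · -1 = -3
p(-1) = ⊕ of these = min[9, -1, -3] = -3.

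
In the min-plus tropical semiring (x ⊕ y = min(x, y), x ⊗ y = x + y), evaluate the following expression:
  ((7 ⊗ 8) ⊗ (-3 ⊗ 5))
((7 ⊗ 8) ⊗ (-3 ⊗ 5)) = 17

Expand innermost to outermost. Recall ⊕ takes the minimum of its arguments and ⊗ takes their sum. Working out the expression ((7 ⊗ 8) ⊗ (-3 ⊗ 5)) gives 17.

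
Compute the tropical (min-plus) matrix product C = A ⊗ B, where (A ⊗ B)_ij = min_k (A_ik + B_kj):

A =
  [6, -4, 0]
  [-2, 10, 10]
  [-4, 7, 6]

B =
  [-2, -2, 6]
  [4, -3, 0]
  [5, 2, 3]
A ⊗ B =
  [0, -7, -4]
  [-4, -4, 4]
  [-6, -6, 2]

Apply the min-plus product entry-by-entry:
  C[0][0] = min over k of (A[0][0] + B[0][0] = 6 + -2 = 4, A[0][1] + B[1][0] = -4 + 4 = 0, A[0][2] + B[2][0] = 0 + 5 = 5) = 0 (attained at k = 1)
  C[0][1] = min over k of (A[0][0] + B[0][1] = 6 + -2 = 4, A[0][1] + B[1][1] = -4 + -3 = -7, A[0][2] + B[2][1] = 0 + 2 = 2) = -7 (attained at k = 1)
  C[0][2] = min over k of (A[0][0] + B[0][2] = 6 + 6 = 12, A[0][1] + B[1][2] = -4 + 0 = -4, A[0][2] + B[2][2] = 0 + 3 = 3) = -4 (attained at k = 1)
  C[1][0] = min over k of (A[1][0] + B[0][0] = -2 + -2 = -4, A[1][1] + B[1][0] = 10 + 4 = 14, A[1][2] + B[2][0] = 10 + 5 = 15) = -4 (attained at k = 0)
  C[1][1] = min over k of (A[1][0] + B[0][1] = -2 + -2 = -4, A[1][1] + B[1][1] = 10 + -3 = 7, A[1][2] + B[2][1] = 10 + 2 = 12) = -4 (attained at k = 0)
  C[1][2] = min over k of (A[1][0] + B[0][2] = -2 + 6 = 4, A[1][1] + B[1][2] = 10 + 0 = 10, A[1][2] + B[2][2] = 10 + 3 = 13) = 4 (attained at k = 0)
  C[2][0] = min over k of (A[2][0] + B[0][0] = -4 + -2 = -6, A[2][1] + B[1][0] = 7 + 4 = 11, A[2][2] + B[2][0] = 6 + 5 = 11) = -6 (attained at k = 0)
  C[2][1] = min over k of (A[2][0] + B[0][1] = -4 + -2 = -6, A[2][1] + B[1][1] = 7 + -3 = 4, A[2][2] + B[2][1] = 6 + 2 = 8) = -6 (attained at k = 0)
  C[2][2] = min over k of (A[2][0] + B[0][2] = -4 + 6 = 2, A[2][1] + B[1][2] = 7 + 0 = 7, A[2][2] + B[2][2] = 6 + 3 = 9) = 2 (attained at k = 0)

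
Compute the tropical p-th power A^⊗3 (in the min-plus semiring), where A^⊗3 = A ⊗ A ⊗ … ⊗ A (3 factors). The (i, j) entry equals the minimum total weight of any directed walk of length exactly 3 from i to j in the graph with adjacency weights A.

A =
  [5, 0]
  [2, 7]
A^⊗3 =
  [7, 2]
  [4, 7]

Each entry (A^⊗3)_ij equals the minimum over all length-3 walks i = v_0 → v_1 → … → v_3 = j of Σ_t A[v_t][v_{t+1}]. For example, for (i, j) = (0, 1) we minimise over 4 possible intermediate vertex sequences; the minimum is 2, attained along the walk 0 → 1 → 0 → 1.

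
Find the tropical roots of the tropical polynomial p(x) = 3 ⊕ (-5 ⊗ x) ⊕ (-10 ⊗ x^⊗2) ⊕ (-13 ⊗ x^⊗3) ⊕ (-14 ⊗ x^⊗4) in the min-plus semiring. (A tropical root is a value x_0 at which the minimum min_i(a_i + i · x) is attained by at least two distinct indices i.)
Roots: {1, 3, 5, 8}

Each tropical root is a break point of the lower envelope of the lines y = a_i + i · x (there are 5 lines, with slopes 0, 1, ..., 4). Only the lines that attain the minimum somewhere contribute to roots; other lines are dominated. Here the surviving (envelope) indices are i = 4, i = 3, i = 2, i = 1, i = 0.
Intersections between consecutive envelope lines give the roots: for adjacent envelope indices i < j the intersection is x = (a_i − a_j) / (j − i). Reading off the sorted break points: {1, 3, 5, 8}.
Verification: at each break x_0, at least two indices attain the minimum of min_i(a_i + i · x_0).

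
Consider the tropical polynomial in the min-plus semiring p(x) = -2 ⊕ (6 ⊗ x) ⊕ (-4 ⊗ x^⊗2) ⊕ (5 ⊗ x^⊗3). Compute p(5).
p(5) = -2

A tropical monomial a ⊗ x^⊗i evaluates to a + i · x. Evaluating each term at x = 5:
  Term 0 contributes -2 + 0 · 5 = -2
  Term 1 contributes 6 + 1 · 5 = 11
  Term 2 contributes -4 + 2 · 5 = 6
  Term 3 contributes 5 + 3 · 5 = 20
p(5) = ⊕ of these = min[-2, 11, 6, 20] = -2.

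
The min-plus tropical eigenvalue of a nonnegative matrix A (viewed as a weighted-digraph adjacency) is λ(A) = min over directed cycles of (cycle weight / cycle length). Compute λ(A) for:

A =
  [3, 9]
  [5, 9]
λ(A) = 3

Enumerate directed cycles and compute their means (weight / length). Sample:
  cycle 0 → 0: weight = 3, length = 1, mean = 3/1 ≈ 3.000
  cycle 1 → 1: weight = 9, length = 1, mean = 9/1 ≈ 9.000
  cycle 0 → 1 → 0: weight = 14, length = 2, mean = 14/2 ≈ 7.000
  cycle 1 → 0 → 1: weight = 14, length = 2, mean = 14/2 ≈ 7.000
Minimum mean = 3.000, attained e.g. along the cycle 0 → 0 with weight 3 and length 1. So λ(A) = 3/1 = 3.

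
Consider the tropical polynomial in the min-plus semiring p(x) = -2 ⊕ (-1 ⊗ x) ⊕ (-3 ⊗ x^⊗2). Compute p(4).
p(4) = -2

A tropical monomial a ⊗ x^⊗i evaluates to a + i · x. Evaluating each term at x = 4:
  Term 0 contributes -2 + 0 · 4 = -2
  Term 1 contributes -1 + 1 · 4 = 3
  Term 2 contributes -3 + 2 · 4 = 5
p(4) = ⊕ of these = min[-2, 3, 5] = -2.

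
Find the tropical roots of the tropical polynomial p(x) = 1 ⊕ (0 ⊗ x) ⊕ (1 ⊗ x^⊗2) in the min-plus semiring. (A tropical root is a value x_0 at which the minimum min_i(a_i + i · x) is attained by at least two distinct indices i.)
Roots: {-1, 1}

Each tropical root is a break point of the lower envelope of the lines y = a_i + i · x (there are 3 lines, with slopes 0, 1, ..., 2). Only the lines that attain the minimum somewhere contribute to roots; other lines are dominated. Here the surviving (envelope) indices are i = 2, i = 1, i = 0.
Intersections between consecutive envelope lines give the roots: for adjacent envelope indices i < j the intersection is x = (a_i − a_j) / (j − i). Reading off the sorted break points: {-1, 1}.
Verification: at each break x_0, at least two indices attain the minimum of min_i(a_i + i · x_0).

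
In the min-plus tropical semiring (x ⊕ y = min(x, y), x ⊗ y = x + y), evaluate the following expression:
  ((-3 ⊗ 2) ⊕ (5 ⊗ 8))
((-3 ⊗ 2) ⊕ (5 ⊗ 8)) = -1

Expand innermost to outermost. Recall ⊕ takes the minimum of its arguments and ⊗ takes their sum. Working out the expression ((-3 ⊗ 2) ⊕ (5 ⊗ 8)) gives -1.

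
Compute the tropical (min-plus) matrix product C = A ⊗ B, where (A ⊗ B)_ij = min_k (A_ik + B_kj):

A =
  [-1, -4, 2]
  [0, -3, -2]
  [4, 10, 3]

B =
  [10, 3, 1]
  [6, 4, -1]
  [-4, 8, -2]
A ⊗ B =
  [-2, 0, -5]
  [-6, 1, -4]
  [-1, 7, 1]

Apply the min-plus product entry-by-entry:
  C[0][0] = min over k of (A[0][0] + B[0][0] = -1 + 10 = 9, A[0][1] + B[1][0] = -4 + 6 = 2, A[0][2] + B[2][0] = 2 + -4 = -2) = -2 (attained at k = 2)
  C[0][1] = min over k of (A[0][0] + B[0][1] = -1 + 3 = 2, A[0][1] + B[1][1] = -4 + 4 = 0, A[0][2] + B[2][1] = 2 + 8 = 10) = 0 (attained at k = 1)
  C[0][2] = min over k of (A[0][0] + B[0][2] = -1 + 1 = 0, A[0][1] + B[1][2] = -4 + -1 = -5, A[0][2] + B[2][2] = 2 + -2 = 0) = -5 (attained at k = 1)
  C[1][0] = min over k of (A[1][0] + B[0][0] = 0 + 10 = 10, A[1][1] + B[1][0] = -3 + 6 = 3, A[1][2] + B[2][0] = -2 + -4 = -6) = -6 (attained at k = 2)
  C[1][1] = min over k of (A[1][0] + B[0][1] = 0 + 3 = 3, A[1][1] + B[1][1] = -3 + 4 = 1, A[1][2] + B[2][1] = -2 + 8 = 6) = 1 (attained at k = 1)
  C[1][2] = min over k of (A[1][0] + B[0][2] = 0 + 1 = 1, A[1][1] + B[1][2] = -3 + -1 = -4, A[1][2] + B[2][2] = -2 + -2 = -4) = -4 (attained at k = 1)
  C[2][0] = min over k of (A[2][0] + B[0][0] = 4 + 10 = 14, A[2][1] + B[1][0] = 10 + 6 = 16, A[2][2] + B[2][0] = 3 + -4 = -1) = -1 (attained at k = 2)
  C[2][1] = min over k of (A[2][0] + B[0][1] = 4 + 3 = 7, A[2][1] + B[1][1] = 10 + 4 = 14, A[2][2] + B[2][1] = 3 + 8 = 11) = 7 (attained at k = 0)
  C[2][2] = min over k of (A[2][0] + B[0][2] = 4 + 1 = 5, A[2][1] + B[1][2] = 10 + -1 = 9, A[2][2] + B[2][2] = 3 + -2 = 1) = 1 (attained at k = 2)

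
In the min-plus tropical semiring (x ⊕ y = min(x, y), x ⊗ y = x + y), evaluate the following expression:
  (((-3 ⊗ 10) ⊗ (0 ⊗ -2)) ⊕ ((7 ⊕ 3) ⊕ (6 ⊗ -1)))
(((-3 ⊗ 10) ⊗ (0 ⊗ -2)) ⊕ ((7 ⊕ 3) ⊕ (6 ⊗ -1))) = 3

Expand innermost to outermost. Recall ⊕ takes the minimum of its arguments and ⊗ takes their sum. Working out the expression (((-3 ⊗ 10) ⊗ (0 ⊗ -2)) ⊕ ((7 ⊕ 3) ⊕ (6 ⊗ -1))) gives 3.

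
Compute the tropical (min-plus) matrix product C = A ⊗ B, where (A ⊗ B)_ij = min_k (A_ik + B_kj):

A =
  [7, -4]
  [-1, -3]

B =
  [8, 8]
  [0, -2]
A ⊗ B =
  [-4, -6]
  [-3, -5]

Apply the min-plus product entry-by-entry:
  C[0][0] = min over k of (A[0][0] + B[0][0] = 7 + 8 = 15, A[0][1] + B[1][0] = -4 + 0 = -4) = -4 (attained at k = 1)
  C[0][1] = min over k of (A[0][0] + B[0][1] = 7 + 8 = 15, A[0][1] + B[1][1] = -4 + -2 = -6) = -6 (attained at k = 1)
  C[1][0] = min over k of (A[1][0] + B[0][0] = -1 + 8 = 7, A[1][1] + B[1][0] = -3 + 0 = -3) = -3 (attained at k = 1)
  C[1][1] = min over k of (A[1][0] + B[0][1] = -1 + 8 = 7, A[1][1] + B[1][1] = -3 + -2 = -5) = -5 (attained at k = 1)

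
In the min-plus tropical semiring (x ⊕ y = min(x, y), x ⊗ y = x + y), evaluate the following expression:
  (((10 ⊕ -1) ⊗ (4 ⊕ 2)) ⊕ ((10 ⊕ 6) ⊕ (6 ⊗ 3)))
(((10 ⊕ -1) ⊗ (4 ⊕ 2)) ⊕ ((10 ⊕ 6) ⊕ (6 ⊗ 3))) = 1

Expand innermost to outermost. Recall ⊕ takes the minimum of its arguments and ⊗ takes their sum. Working out the expression (((10 ⊕ -1) ⊗ (4 ⊕ 2)) ⊕ ((10 ⊕ 6) ⊕ (6 ⊗ 3))) gives 1.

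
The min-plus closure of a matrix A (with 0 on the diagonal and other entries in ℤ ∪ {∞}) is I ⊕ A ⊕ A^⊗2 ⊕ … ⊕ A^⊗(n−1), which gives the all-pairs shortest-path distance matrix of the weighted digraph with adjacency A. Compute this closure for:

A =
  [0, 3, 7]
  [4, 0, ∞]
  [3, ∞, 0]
Closure =
  [0, 3, 7]
  [4, 0, 11]
  [3, 6, 0]

This is the Floyd-Warshall all-pairs shortest-path computation. For each intermediate vertex k = 0, 1, …, 2, update dist[i][j] ← min(dist[i][j], dist[i][k] + dist[k][j]). The final matrix gives, for each (i, j), the minimum total weight of any directed path from i to j (possibly empty when i = j).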